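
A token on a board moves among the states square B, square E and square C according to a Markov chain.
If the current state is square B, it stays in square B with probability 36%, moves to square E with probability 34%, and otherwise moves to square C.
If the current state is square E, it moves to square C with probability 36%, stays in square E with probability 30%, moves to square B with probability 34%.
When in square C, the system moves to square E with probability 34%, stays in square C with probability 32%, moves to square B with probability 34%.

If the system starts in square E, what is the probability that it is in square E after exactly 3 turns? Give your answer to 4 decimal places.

Propagate the distribution vector 3 turns from square E.
After 0 turns: (0.0000, 1.0000, 0.0000)
After 1 turn: (0.3400, 0.3000, 0.3600)
After 2 turns: (0.3468, 0.3280, 0.3252)
After 3 turns: (0.3469, 0.3269, 0.3262)
P(in square E after 3 turns) = 0.3269

0.3269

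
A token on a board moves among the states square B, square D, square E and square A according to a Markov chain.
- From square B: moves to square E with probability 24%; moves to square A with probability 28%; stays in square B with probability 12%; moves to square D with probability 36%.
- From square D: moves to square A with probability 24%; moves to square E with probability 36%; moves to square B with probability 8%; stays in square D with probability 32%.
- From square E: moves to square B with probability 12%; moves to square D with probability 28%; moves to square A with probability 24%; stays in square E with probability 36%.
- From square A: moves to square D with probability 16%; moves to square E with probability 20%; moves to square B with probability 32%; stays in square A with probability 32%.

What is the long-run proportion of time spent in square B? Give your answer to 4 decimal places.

0.1627

Let the stationary distribution be π with π = πP and π_1 + π_2 + π_3 + π_4 = 1.
π_1 = 0.12·π_1 + 0.08·π_2 + 0.12·π_3 + 0.32·π_4
π_2 = 0.36·π_1 + 0.32·π_2 + 0.28·π_3 + 0.16·π_4
π_3 = 0.24·π_1 + 0.36·π_2 + 0.36·π_3 + 0.2·π_4
Solving with the normalization constraint gives π = (0.1627, 0.2717, 0.2976, 0.2679).
So the stationary probability of square B is 0.1627.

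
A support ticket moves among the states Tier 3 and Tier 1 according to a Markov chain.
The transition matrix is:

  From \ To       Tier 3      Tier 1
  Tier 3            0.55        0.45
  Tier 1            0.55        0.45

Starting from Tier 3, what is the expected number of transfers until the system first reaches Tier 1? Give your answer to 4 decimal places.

Let t(s) be the expected number of transfers to first reach Tier 1 from state s, with t(Tier 1) = 0. Conditioning on the first transfer:
t(Tier 3) = 1 + 0.55·t(Tier 3)
Solving: t(Tier 3) = 2.2222.
Expected transfers from Tier 3 to Tier 1: 2.2222.

2.2222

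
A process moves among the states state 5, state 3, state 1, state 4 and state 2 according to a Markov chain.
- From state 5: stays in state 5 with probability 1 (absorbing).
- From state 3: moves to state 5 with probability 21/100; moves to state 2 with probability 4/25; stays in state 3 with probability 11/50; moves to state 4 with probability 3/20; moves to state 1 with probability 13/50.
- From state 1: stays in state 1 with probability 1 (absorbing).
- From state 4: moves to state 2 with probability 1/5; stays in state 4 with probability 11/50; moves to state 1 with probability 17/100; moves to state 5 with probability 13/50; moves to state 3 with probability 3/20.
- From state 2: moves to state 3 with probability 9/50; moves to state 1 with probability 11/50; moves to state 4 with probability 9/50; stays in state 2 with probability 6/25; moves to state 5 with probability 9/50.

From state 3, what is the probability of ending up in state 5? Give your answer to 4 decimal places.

Let h(s) be the probability of absorption at state 5 starting from transient state s. Then h(state 5) = 1 and h(state 1) = 0. By first-step analysis:
h(state 3) = 0.21·1 + 0.22·h(state 3) + 0.26·0 + 0.15·h(state 4) + 0.16·h(state 2)
h(state 4) = 0.26·1 + 0.15·h(state 3) + 0.17·0 + 0.22·h(state 4) + 0.2·h(state 2)
h(state 2) = 0.18·1 + 0.18·h(state 3) + 0.22·0 + 0.18·h(state 4) + 0.24·h(state 2)
Solving: h(state 3) = 0.4725, h(state 4) = 0.5468, h(state 2) = 0.4783.
Starting from state 3, the probability is 0.4725.

0.4725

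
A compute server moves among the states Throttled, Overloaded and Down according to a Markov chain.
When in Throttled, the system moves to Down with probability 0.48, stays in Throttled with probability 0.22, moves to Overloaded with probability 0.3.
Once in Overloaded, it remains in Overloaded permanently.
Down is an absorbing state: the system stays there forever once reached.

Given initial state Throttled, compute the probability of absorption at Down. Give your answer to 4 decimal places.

Let h(s) be the probability of absorption at Down starting from transient state s. Then h(Down) = 1 and h(Overloaded) = 0. By first-step analysis:
h(Throttled) = 0.22·h(Throttled) + 0.3·0 + 0.48·1
Solving: h(Throttled) = 0.6154.
Starting from Throttled, the probability is 0.6154.

0.6154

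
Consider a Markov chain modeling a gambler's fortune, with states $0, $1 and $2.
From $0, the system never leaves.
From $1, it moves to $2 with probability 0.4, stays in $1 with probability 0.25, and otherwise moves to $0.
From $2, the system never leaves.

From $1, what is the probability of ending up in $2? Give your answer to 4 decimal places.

0.5333

Let h(s) be the probability of absorption at $2 starting from transient state s. Then h($2) = 1 and h($0) = 0. By first-step analysis:
h($1) = 0.35·0 + 0.25·h($1) + 0.4·1
Solving: h($1) = 0.5333.
Starting from $1, the probability is 0.5333.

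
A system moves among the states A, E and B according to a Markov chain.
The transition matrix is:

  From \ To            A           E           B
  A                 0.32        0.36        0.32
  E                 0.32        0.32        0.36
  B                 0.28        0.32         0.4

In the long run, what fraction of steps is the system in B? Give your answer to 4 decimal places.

0.3623

Let the stationary distribution be π with π = πP and π_1 + π_2 + π_3 = 1.
π_1 = 0.32·π_1 + 0.32·π_2 + 0.28·π_3
π_2 = 0.36·π_1 + 0.32·π_2 + 0.32·π_3
Solving with the normalization constraint gives π = (0.3055, 0.3322, 0.3623).
So the stationary probability of B is 0.3623.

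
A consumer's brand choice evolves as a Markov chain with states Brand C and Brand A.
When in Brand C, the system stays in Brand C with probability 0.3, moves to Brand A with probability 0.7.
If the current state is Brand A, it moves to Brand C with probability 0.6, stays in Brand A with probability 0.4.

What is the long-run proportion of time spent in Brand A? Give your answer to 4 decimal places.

Let the stationary distribution be π with π = πP and π_1 + π_2 = 1.
π_1 = 0.3·π_1 + 0.6·π_2
Solving with the normalization constraint gives π = (0.4615, 0.5385).
So the stationary probability of Brand A is 0.5385.

0.5385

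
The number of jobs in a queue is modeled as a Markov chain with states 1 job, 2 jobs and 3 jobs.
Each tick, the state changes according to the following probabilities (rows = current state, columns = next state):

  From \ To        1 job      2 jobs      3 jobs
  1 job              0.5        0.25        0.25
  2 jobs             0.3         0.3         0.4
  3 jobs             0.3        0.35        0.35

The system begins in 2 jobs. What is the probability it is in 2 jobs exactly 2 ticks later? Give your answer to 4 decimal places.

Sum over the intermediate state after 1 tick:
P = P(2 jobs→1 job)·P(1 job→2 jobs) + P(2 jobs→2 jobs)·P(2 jobs→2 jobs) + P(2 jobs→3 jobs)·P(3 jobs→2 jobs)
  = 0.3×0.25 + 0.3×0.3 + 0.4×0.35
  = 0.0750 + 0.0900 + 0.1400 = 0.3050

0.3050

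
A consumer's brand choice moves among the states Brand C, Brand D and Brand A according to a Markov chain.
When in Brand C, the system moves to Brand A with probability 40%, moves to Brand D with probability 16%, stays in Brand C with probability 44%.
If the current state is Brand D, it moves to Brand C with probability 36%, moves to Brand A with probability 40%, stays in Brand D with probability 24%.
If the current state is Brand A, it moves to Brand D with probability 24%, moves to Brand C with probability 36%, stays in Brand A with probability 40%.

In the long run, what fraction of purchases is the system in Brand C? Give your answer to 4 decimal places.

Let the stationary distribution be π with π = πP and π_1 + π_2 + π_3 = 1.
π_1 = 0.44·π_1 + 0.36·π_2 + 0.36·π_3
π_2 = 0.16·π_1 + 0.24·π_2 + 0.24·π_3
Solving with the normalization constraint gives π = (0.3913, 0.2087, 0.4000).
So the stationary probability of Brand C is 0.3913.

0.3913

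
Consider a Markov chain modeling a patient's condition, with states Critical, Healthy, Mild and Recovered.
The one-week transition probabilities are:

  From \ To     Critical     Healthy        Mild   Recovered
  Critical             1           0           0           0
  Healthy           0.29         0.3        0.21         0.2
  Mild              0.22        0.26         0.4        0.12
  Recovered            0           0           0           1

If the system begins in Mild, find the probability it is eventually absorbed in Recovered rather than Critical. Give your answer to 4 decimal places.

0.3722

Let h(s) be the probability of absorption at Recovered starting from transient state s. Then h(Recovered) = 1 and h(Critical) = 0. By first-step analysis:
h(Healthy) = 0.29·0 + 0.3·h(Healthy) + 0.21·h(Mild) + 0.2·1
h(Mild) = 0.22·0 + 0.26·h(Healthy) + 0.4·h(Mild) + 0.12·1
Solving: h(Healthy) = 0.3974, h(Mild) = 0.3722.
Starting from Mild, the probability is 0.3722.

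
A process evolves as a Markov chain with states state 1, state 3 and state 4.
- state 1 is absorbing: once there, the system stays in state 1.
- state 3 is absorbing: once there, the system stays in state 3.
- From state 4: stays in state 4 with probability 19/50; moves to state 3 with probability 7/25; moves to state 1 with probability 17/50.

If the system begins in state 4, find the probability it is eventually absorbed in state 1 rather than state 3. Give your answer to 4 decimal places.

Let h(s) be the probability of absorption at state 1 starting from transient state s. Then h(state 1) = 1 and h(state 3) = 0. By first-step analysis:
h(state 4) = 0.34·1 + 0.28·0 + 0.38·h(state 4)
Solving: h(state 4) = 0.5484.
Starting from state 4, the probability is 0.5484.

0.5484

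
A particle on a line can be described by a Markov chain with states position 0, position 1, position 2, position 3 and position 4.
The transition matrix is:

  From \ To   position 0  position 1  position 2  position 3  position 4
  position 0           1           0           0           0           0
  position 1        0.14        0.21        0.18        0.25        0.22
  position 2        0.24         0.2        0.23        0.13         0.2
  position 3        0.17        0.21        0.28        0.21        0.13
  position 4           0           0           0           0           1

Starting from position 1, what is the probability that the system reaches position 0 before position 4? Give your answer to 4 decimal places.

Let h(s) be the probability of absorption at position 0 starting from transient state s. Then h(position 0) = 1 and h(position 4) = 0. By first-step analysis:
h(position 1) = 0.14·1 + 0.21·h(position 1) + 0.18·h(position 2) + 0.25·h(position 3) + 0.22·0
h(position 2) = 0.24·1 + 0.2·h(position 1) + 0.23·h(position 2) + 0.13·h(position 3) + 0.2·0
h(position 3) = 0.17·1 + 0.21·h(position 1) + 0.28·h(position 2) + 0.21·h(position 3) + 0.13·0
Solving: h(position 1) = 0.4607, h(position 2) = 0.5194, h(position 3) = 0.5218.
Starting from position 1, the probability is 0.4607.

0.4607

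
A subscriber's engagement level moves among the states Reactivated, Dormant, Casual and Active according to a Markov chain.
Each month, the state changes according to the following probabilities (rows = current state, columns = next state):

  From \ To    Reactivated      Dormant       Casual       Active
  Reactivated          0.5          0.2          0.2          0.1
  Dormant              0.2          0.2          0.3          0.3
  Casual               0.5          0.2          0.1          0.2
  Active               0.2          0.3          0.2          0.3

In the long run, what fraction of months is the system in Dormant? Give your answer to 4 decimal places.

Let the stationary distribution be π with π = πP and π_1 + π_2 + π_3 + π_4 = 1.
π_1 = 0.5·π_1 + 0.2·π_2 + 0.5·π_3 + 0.2·π_4
π_2 = 0.2·π_1 + 0.2·π_2 + 0.2·π_3 + 0.3·π_4
π_3 = 0.2·π_1 + 0.3·π_2 + 0.1·π_3 + 0.2·π_4
Solving with the normalization constraint gives π = (0.3722, 0.2205, 0.2019, 0.2054).
So the stationary probability of Dormant is 0.2205.

0.2205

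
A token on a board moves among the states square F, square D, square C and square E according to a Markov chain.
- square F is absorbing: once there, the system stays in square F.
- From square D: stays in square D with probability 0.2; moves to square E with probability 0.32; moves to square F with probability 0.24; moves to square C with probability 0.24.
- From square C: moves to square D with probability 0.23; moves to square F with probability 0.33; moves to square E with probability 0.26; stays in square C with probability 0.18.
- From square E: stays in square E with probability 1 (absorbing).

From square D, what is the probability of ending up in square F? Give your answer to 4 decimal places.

Let h(s) be the probability of absorption at square F starting from transient state s. Then h(square F) = 1 and h(square E) = 0. By first-step analysis:
h(square D) = 0.24·1 + 0.2·h(square D) + 0.24·h(square C) + 0.32·0
h(square C) = 0.33·1 + 0.23·h(square D) + 0.18·h(square C) + 0.26·0
Solving: h(square D) = 0.4594, h(square C) = 0.5313.
Starting from square D, the probability is 0.4594.

0.4594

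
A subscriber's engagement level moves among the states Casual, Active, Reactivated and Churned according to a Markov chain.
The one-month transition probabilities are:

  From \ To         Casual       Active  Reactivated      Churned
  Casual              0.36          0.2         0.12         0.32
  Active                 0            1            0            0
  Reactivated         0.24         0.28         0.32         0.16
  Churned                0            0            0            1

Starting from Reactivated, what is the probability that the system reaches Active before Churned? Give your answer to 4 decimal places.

Let h(s) be the probability of absorption at Active starting from transient state s. Then h(Active) = 1 and h(Churned) = 0. By first-step analysis:
h(Casual) = 0.36·h(Casual) + 0.2·1 + 0.12·h(Reactivated) + 0.32·0
h(Reactivated) = 0.24·h(Casual) + 0.28·1 + 0.32·h(Reactivated) + 0.16·0
Solving: h(Casual) = 0.4173, h(Reactivated) = 0.5591.
Starting from Reactivated, the probability is 0.5591.

0.5591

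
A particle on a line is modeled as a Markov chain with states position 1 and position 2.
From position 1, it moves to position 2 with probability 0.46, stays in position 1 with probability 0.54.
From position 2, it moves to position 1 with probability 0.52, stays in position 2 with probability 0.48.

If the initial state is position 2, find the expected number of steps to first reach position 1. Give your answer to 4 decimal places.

Let t(s) be the expected number of steps to first reach position 1 from state s, with t(position 1) = 0. Conditioning on the first step:
t(position 2) = 1 + 0.48·t(position 2)
Solving: t(position 2) = 1.9231.
Expected steps from position 2 to position 1: 1.9231.

1.9231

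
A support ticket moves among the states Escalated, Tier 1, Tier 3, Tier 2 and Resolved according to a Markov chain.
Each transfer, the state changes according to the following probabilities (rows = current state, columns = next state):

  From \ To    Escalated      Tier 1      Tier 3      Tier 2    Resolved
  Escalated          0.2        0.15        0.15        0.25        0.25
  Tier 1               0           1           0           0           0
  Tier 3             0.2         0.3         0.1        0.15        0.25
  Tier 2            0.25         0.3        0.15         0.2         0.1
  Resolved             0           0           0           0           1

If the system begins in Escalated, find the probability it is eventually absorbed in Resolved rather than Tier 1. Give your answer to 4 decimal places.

Let h(s) be the probability of absorption at Resolved starting from transient state s. Then h(Resolved) = 1 and h(Tier 1) = 0. By first-step analysis:
h(Escalated) = 0.2·h(Escalated) + 0.15·0 + 0.15·h(Tier 3) + 0.25·h(Tier 2) + 0.25·1
h(Tier 3) = 0.2·h(Escalated) + 0.3·0 + 0.1·h(Tier 3) + 0.15·h(Tier 2) + 0.25·1
h(Tier 2) = 0.25·h(Escalated) + 0.3·0 + 0.15·h(Tier 3) + 0.2·h(Tier 2) + 0.1·1
Solving: h(Escalated) = 0.5133, h(Tier 3) = 0.4536, h(Tier 2) = 0.3705.
Starting from Escalated, the probability is 0.5133.

0.5133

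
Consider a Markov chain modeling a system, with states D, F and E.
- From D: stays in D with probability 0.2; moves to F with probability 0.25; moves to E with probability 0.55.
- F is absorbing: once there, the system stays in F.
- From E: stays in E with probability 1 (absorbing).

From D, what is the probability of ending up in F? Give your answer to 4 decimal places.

0.3125

Let h(s) be the probability of absorption at F starting from transient state s. Then h(F) = 1 and h(E) = 0. By first-step analysis:
h(D) = 0.2·h(D) + 0.25·1 + 0.55·0
Solving: h(D) = 0.3125.
Starting from D, the probability is 0.3125.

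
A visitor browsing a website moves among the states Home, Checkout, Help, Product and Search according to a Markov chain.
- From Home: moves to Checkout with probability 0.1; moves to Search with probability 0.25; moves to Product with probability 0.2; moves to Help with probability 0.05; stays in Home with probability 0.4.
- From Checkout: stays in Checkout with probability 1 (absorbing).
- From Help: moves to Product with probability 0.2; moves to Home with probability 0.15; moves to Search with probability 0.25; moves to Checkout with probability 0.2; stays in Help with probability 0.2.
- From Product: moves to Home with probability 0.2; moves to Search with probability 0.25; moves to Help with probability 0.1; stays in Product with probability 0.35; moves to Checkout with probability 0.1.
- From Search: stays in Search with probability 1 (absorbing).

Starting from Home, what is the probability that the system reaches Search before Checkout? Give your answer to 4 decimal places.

0.6998

Let h(s) be the probability of absorption at Search starting from transient state s. Then h(Search) = 1 and h(Checkout) = 0. By first-step analysis:
h(Home) = 0.4·h(Home) + 0.1·0 + 0.05·h(Help) + 0.2·h(Product) + 0.25·1
h(Help) = 0.15·h(Home) + 0.2·0 + 0.2·h(Help) + 0.2·h(Product) + 0.25·1
h(Product) = 0.2·h(Home) + 0.1·0 + 0.1·h(Help) + 0.35·h(Product) + 0.25·1
Solving: h(Home) = 0.6998, h(Help) = 0.6174, h(Product) = 0.6949.
Starting from Home, the probability is 0.6998.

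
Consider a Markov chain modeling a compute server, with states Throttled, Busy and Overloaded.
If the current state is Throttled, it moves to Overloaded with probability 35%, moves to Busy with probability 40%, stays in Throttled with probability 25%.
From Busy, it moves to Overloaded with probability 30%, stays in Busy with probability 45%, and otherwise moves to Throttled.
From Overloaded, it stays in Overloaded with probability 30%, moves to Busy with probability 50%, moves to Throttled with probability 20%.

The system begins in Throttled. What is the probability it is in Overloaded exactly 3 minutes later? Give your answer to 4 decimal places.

0.3116

Propagate the distribution vector 3 minutes from Throttled.
After 0 minutes: (1.0000, 0.0000, 0.0000)
After 1 minute: (0.2500, 0.4000, 0.3500)
After 2 minutes: (0.2325, 0.4550, 0.3125)
After 3 minutes: (0.2344, 0.4540, 0.3116)
P(in Overloaded after 3 minutes) = 0.3116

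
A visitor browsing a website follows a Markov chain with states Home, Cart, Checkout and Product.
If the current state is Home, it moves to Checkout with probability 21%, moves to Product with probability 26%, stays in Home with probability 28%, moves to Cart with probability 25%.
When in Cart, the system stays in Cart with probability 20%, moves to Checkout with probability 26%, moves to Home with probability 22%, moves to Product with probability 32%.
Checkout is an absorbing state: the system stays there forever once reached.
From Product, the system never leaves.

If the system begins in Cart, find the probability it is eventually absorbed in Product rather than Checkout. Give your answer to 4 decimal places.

Let h(s) be the probability of absorption at Product starting from transient state s. Then h(Product) = 1 and h(Checkout) = 0. By first-step analysis:
h(Home) = 0.28·h(Home) + 0.25·h(Cart) + 0.21·0 + 0.26·1
h(Cart) = 0.22·h(Home) + 0.2·h(Cart) + 0.26·0 + 0.32·1
Solving: h(Home) = 0.5528, h(Cart) = 0.5520.
Starting from Cart, the probability is 0.5520.

0.5520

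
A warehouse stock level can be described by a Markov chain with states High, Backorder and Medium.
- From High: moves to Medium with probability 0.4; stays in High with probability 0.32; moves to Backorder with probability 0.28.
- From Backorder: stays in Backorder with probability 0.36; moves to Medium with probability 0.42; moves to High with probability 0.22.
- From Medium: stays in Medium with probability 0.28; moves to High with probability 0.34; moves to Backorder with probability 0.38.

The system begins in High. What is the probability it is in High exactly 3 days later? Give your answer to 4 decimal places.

0.2929

Propagate the distribution vector 3 days from High.
After 0 days: (1.0000, 0.0000, 0.0000)
After 1 day: (0.3200, 0.2800, 0.4000)
After 2 days: (0.3000, 0.3424, 0.3576)
After 3 days: (0.2929, 0.3432, 0.3639)
P(in High after 3 days) = 0.2929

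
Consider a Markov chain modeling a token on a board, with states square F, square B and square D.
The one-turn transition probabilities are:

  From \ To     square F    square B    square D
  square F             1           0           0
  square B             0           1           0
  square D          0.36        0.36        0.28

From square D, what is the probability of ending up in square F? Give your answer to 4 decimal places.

0.5000

Let h(s) be the probability of absorption at square F starting from transient state s. Then h(square F) = 1 and h(square B) = 0. By first-step analysis:
h(square D) = 0.36·1 + 0.36·0 + 0.28·h(square D)
Solving: h(square D) = 0.5000.
Starting from square D, the probability is 0.5000.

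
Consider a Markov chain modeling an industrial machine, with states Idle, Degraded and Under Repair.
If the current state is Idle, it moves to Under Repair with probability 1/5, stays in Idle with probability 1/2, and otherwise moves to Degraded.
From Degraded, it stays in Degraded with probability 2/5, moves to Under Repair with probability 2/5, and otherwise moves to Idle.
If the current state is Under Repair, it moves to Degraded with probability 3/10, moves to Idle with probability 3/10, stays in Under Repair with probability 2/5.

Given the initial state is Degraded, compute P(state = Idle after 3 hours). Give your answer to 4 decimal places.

0.3260

Propagate the distribution vector 3 hours from Degraded.
After 0 hours: (0.0000, 1.0000, 0.0000)
After 1 hour: (0.2000, 0.4000, 0.4000)
After 2 hours: (0.3000, 0.3400, 0.3600)
After 3 hours: (0.3260, 0.3340, 0.3400)
P(in Idle after 3 hours) = 0.3260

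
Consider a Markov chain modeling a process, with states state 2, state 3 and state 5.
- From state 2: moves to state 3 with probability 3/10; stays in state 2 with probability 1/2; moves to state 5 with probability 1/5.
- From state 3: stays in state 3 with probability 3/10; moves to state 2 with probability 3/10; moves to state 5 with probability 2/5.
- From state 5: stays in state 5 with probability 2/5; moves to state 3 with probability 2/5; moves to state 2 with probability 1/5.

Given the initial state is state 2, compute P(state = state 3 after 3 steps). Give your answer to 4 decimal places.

0.3300

Propagate the distribution vector 3 steps from state 2.
After 0 steps: (1.0000, 0.0000, 0.0000)
After 1 step: (0.5000, 0.3000, 0.2000)
After 2 steps: (0.3800, 0.3200, 0.3000)
After 3 steps: (0.3460, 0.3300, 0.3240)
P(in state 3 after 3 steps) = 0.3300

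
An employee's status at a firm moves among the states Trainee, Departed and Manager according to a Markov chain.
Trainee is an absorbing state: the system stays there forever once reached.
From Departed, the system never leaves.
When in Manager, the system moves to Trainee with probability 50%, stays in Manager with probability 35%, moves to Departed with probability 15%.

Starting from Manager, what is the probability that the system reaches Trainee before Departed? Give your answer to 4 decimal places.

0.7692

Let h(s) be the probability of absorption at Trainee starting from transient state s. Then h(Trainee) = 1 and h(Departed) = 0. By first-step analysis:
h(Manager) = 0.5·1 + 0.15·0 + 0.35·h(Manager)
Solving: h(Manager) = 0.7692.
Starting from Manager, the probability is 0.7692.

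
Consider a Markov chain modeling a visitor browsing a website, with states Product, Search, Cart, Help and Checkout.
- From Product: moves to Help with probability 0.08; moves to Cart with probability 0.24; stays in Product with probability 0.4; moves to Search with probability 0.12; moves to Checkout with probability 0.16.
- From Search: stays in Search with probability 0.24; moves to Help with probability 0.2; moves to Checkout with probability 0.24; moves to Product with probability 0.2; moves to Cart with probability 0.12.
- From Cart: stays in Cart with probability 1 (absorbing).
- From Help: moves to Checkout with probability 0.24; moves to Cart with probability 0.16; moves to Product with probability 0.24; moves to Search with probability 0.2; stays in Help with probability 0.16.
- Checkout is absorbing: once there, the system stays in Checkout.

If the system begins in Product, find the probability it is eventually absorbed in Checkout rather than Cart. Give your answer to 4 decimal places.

Let h(s) be the probability of absorption at Checkout starting from transient state s. Then h(Checkout) = 1 and h(Cart) = 0. By first-step analysis:
h(Product) = 0.4·h(Product) + 0.12·h(Search) + 0.24·0 + 0.08·h(Help) + 0.16·1
h(Search) = 0.2·h(Product) + 0.24·h(Search) + 0.12·0 + 0.2·h(Help) + 0.24·1
h(Help) = 0.24·h(Product) + 0.2·h(Search) + 0.16·0 + 0.16·h(Help) + 0.24·1
Solving: h(Product) = 0.4571, h(Search) = 0.5821, h(Help) = 0.5549.
Starting from Product, the probability is 0.4571.

0.4571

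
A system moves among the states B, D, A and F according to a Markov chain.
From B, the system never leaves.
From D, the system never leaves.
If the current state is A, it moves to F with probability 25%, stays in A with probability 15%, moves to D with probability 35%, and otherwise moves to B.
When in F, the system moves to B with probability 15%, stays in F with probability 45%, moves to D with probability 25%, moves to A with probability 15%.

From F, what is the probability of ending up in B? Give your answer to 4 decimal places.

0.3837

Let h(s) be the probability of absorption at B starting from transient state s. Then h(B) = 1 and h(D) = 0. By first-step analysis:
h(A) = 0.25·1 + 0.35·0 + 0.15·h(A) + 0.25·h(F)
h(F) = 0.15·1 + 0.25·0 + 0.15·h(A) + 0.45·h(F)
Solving: h(A) = 0.4070, h(F) = 0.3837.
Starting from F, the probability is 0.3837.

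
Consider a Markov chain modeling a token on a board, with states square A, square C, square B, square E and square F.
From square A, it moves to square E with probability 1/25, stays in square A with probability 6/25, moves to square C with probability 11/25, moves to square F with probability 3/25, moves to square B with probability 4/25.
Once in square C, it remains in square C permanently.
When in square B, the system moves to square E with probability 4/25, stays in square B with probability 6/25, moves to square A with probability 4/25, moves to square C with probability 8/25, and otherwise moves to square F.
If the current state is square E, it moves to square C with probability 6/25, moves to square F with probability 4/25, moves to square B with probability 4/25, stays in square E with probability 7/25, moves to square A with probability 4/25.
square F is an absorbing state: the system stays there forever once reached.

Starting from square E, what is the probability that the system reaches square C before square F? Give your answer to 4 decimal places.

0.6640

Let h(s) be the probability of absorption at square C starting from transient state s. Then h(square C) = 1 and h(square F) = 0. By first-step analysis:
h(square A) = 0.24·h(square A) + 0.44·1 + 0.16·h(square B) + 0.04·h(square E) + 0.12·0
h(square B) = 0.16·h(square A) + 0.32·1 + 0.24·h(square B) + 0.16·h(square E) + 0.12·0
h(square E) = 0.16·h(square A) + 0.24·1 + 0.16·h(square B) + 0.28·h(square E) + 0.16·0
Solving: h(square A) = 0.7659, h(square B) = 0.7221, h(square E) = 0.6640.
Starting from square E, the probability is 0.6640.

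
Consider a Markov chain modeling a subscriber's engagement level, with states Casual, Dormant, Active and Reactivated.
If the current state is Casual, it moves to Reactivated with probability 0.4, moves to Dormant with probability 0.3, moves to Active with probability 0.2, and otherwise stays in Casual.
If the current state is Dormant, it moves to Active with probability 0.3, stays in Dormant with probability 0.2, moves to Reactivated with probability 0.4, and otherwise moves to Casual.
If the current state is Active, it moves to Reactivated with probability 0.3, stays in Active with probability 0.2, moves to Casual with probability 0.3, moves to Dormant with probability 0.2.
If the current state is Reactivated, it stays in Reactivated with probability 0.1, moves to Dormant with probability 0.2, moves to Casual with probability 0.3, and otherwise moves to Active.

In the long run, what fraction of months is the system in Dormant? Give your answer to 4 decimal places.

Let the stationary distribution be π with π = πP and π_1 + π_2 + π_3 + π_4 = 1.
π_1 = 0.1·π_1 + 0.1·π_2 + 0.3·π_3 + 0.3·π_4
π_2 = 0.3·π_1 + 0.2·π_2 + 0.2·π_3 + 0.2·π_4
π_3 = 0.2·π_1 + 0.3·π_2 + 0.2·π_3 + 0.4·π_4
Solving with the normalization constraint gives π = (0.2131, 0.2213, 0.2794, 0.2862).
So the stationary probability of Dormant is 0.2213.

0.2213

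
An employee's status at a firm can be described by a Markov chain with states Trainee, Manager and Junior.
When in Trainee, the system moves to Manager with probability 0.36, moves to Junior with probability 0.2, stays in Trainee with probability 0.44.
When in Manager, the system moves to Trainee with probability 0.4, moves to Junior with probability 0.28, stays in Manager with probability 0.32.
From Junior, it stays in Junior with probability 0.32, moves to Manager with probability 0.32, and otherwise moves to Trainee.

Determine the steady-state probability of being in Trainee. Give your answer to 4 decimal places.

0.4059

Let the stationary distribution be π with π = πP and π_1 + π_2 + π_3 = 1.
π_1 = 0.44·π_1 + 0.4·π_2 + 0.36·π_3
π_2 = 0.36·π_1 + 0.32·π_2 + 0.32·π_3
Solving with the normalization constraint gives π = (0.4059, 0.3362, 0.2578).
So the stationary probability of Trainee is 0.4059.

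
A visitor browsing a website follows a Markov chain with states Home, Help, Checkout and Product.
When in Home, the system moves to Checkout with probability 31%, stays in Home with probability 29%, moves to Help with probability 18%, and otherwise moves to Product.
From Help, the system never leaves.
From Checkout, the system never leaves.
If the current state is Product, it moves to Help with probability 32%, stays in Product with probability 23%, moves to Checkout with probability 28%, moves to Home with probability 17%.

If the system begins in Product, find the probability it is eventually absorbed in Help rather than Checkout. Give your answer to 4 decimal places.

Let h(s) be the probability of absorption at Help starting from transient state s. Then h(Help) = 1 and h(Checkout) = 0. By first-step analysis:
h(Home) = 0.29·h(Home) + 0.18·1 + 0.31·0 + 0.22·h(Product)
h(Product) = 0.17·h(Home) + 0.32·1 + 0.28·0 + 0.23·h(Product)
Solving: h(Home) = 0.4104, h(Product) = 0.5062.
Starting from Product, the probability is 0.5062.

0.5062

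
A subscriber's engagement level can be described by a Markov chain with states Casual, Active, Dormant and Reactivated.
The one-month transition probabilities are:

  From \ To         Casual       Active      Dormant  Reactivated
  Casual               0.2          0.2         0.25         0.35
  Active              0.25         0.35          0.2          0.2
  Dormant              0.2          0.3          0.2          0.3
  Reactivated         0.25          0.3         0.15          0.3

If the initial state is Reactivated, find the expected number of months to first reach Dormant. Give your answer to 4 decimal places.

Let t(s) be the expected number of months to first reach Dormant from state s, with t(Dormant) = 0. Conditioning on the first month:
t(Casual) = 1 + 0.2·t(Casual) + 0.2·t(Active) + 0.35·t(Reactivated)
t(Active) = 1 + 0.25·t(Casual) + 0.35·t(Active) + 0.2·t(Reactivated)
t(Reactivated) = 1 + 0.25·t(Casual) + 0.3·t(Active) + 0.3·t(Reactivated)
Solving: t(Casual) = 4.8303, t(Active) = 5.0299, t(Reactivated) = 5.3094.
Expected months from Reactivated to Dormant: 5.3094.

5.3094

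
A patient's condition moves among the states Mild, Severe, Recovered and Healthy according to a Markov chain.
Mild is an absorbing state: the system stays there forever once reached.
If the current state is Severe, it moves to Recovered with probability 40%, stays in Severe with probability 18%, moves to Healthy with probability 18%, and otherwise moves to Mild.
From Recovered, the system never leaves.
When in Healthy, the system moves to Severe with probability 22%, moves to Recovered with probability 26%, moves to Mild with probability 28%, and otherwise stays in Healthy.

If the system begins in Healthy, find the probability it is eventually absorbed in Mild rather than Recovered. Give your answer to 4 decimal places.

0.4839

Let h(s) be the probability of absorption at Mild starting from transient state s. Then h(Mild) = 1 and h(Recovered) = 0. By first-step analysis:
h(Severe) = 0.24·1 + 0.18·h(Severe) + 0.4·0 + 0.18·h(Healthy)
h(Healthy) = 0.28·1 + 0.22·h(Severe) + 0.26·0 + 0.24·h(Healthy)
Solving: h(Severe) = 0.3989, h(Healthy) = 0.4839.
Starting from Healthy, the probability is 0.4839.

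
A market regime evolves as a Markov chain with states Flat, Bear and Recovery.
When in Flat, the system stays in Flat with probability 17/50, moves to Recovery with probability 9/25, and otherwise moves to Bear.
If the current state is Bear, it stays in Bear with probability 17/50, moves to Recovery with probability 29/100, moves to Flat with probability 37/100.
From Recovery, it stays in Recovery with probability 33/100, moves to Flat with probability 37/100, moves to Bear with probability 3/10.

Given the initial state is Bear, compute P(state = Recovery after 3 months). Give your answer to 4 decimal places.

Propagate the distribution vector 3 months from Bear.
After 0 months: (0.0000, 1.0000, 0.0000)
After 1 month: (0.3700, 0.3400, 0.2900)
After 2 months: (0.3589, 0.3136, 0.3275)
After 3 months: (0.3592, 0.3125, 0.3282)
P(in Recovery after 3 months) = 0.3282

0.3282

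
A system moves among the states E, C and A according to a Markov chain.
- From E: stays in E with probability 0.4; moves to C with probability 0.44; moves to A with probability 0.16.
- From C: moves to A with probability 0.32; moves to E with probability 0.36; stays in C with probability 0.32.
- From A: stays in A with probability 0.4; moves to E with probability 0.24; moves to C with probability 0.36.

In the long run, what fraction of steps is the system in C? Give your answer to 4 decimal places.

0.3722

Let the stationary distribution be π with π = πP and π_1 + π_2 + π_3 = 1.
π_1 = 0.4·π_1 + 0.36·π_2 + 0.24·π_3
π_2 = 0.44·π_1 + 0.32·π_2 + 0.36·π_3
Solving with the normalization constraint gives π = (0.3389, 0.3722, 0.2889).
So the stationary probability of C is 0.3722.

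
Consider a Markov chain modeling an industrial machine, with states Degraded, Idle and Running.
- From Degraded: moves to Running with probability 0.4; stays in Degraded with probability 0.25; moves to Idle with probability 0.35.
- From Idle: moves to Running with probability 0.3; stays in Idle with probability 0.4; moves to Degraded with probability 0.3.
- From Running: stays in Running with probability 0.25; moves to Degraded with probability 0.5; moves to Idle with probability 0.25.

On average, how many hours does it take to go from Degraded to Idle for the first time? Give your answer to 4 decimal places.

3.1724

Let t(s) be the expected number of hours to first reach Idle from state s, with t(Idle) = 0. Conditioning on the first hour:
t(Degraded) = 1 + 0.25·t(Degraded) + 0.4·t(Running)
t(Running) = 1 + 0.5·t(Degraded) + 0.25·t(Running)
Solving: t(Degraded) = 3.1724, t(Running) = 3.4483.
Expected hours from Degraded to Idle: 3.1724.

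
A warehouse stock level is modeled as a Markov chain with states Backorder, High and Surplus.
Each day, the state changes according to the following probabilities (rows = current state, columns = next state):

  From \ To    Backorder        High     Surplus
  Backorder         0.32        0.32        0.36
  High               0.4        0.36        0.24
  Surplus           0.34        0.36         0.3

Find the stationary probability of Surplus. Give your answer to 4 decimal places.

0.3005

Let the stationary distribution be π with π = πP and π_1 + π_2 + π_3 = 1.
π_1 = 0.32·π_1 + 0.4·π_2 + 0.34·π_3
π_2 = 0.32·π_1 + 0.36·π_2 + 0.36·π_3
Solving with the normalization constraint gives π = (0.3537, 0.3459, 0.3005).
So the stationary probability of Surplus is 0.3005.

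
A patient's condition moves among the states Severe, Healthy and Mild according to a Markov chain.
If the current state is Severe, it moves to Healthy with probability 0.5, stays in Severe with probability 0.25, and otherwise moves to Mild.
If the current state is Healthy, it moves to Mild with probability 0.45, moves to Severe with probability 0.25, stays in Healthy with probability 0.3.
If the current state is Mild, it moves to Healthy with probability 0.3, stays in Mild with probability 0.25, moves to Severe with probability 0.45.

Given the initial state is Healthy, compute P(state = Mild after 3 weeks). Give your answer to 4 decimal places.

0.3200

Propagate the distribution vector 3 weeks from Healthy.
After 0 weeks: (0.0000, 1.0000, 0.0000)
After 1 week: (0.2500, 0.3000, 0.4500)
After 2 weeks: (0.3400, 0.3500, 0.3100)
After 3 weeks: (0.3120, 0.3680, 0.3200)
P(in Mild after 3 weeks) = 0.3200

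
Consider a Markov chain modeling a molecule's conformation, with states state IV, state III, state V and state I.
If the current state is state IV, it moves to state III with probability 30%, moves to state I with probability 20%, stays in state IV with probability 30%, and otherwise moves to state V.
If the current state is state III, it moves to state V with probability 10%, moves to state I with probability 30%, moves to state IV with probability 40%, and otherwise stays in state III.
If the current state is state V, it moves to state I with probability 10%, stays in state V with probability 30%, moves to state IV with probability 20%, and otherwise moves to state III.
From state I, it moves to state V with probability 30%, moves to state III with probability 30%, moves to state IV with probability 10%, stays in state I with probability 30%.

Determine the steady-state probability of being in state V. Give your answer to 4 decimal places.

Let the stationary distribution be π with π = πP and π_1 + π_2 + π_3 + π_4 = 1.
π_1 = 0.3·π_1 + 0.4·π_2 + 0.2·π_3 + 0.1·π_4
π_2 = 0.3·π_1 + 0.2·π_2 + 0.4·π_3 + 0.3·π_4
π_3 = 0.2·π_1 + 0.1·π_2 + 0.3·π_3 + 0.3·π_4
Solving with the normalization constraint gives π = (0.2615, 0.2923, 0.2154, 0.2308).
So the stationary probability of state V is 0.2154.

0.2154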